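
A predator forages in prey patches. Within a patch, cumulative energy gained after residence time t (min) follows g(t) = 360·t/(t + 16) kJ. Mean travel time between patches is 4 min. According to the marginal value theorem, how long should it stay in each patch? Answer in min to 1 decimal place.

Optimal t* satisfies g'(t*) = g(t*)/(T + t*).
g'(t) = 360·16/(t + 16)². Setting 360·16/(t+16)² = 360t/[(t+16)(4+t)] gives 16(4+t) = t(t+16), so t² = 16×4 = 64.
t* = √64 = 8 min.

8.0 min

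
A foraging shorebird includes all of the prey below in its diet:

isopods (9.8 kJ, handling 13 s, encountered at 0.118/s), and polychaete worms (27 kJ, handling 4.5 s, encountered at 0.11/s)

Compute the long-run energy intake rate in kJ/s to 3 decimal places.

R = Σλ_iE_i / (1 + Σλ_ih_i)
Numerator: 0.118×9.8 + 0.11×27 = 4.126
Denominator: 1 + 0.118×13 + 0.11×4.5 = 3.029
R = 4.126/3.029 = 1.362 kJ/s

1.362 kJ/s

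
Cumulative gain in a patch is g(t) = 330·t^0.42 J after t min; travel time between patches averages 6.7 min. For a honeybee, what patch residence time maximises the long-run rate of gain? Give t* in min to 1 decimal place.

4.9 min

By the marginal value theorem, leave when the instantaneous gain rate g'(t) equals the habitat-wide average g(t)/(T + t).
g'(t) = 0.42·330·t^-0.58. Setting 0.42·330·t^-0.58 = 330·t^0.42/(6.7+t) gives 0.42(6.7+t) = t, so 0.58·t = 0.42×6.7.
t* = 0.42×6.7/0.58 = 4.852 min.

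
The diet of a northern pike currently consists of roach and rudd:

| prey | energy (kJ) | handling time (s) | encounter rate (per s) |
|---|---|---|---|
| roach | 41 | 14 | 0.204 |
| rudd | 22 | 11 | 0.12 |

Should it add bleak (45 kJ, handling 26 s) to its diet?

Intake rate on the current diet: R = (0.204×41 + 0.12×22) / (1 + 0.204×14 + 0.12×11) = 11/5.176 = 2.126 kJ/s.
bleak: E/h = 45/26 = 1.731 kJ/s.
1.731 < 2.126, so adding bleak would lower the average — exclude it.

No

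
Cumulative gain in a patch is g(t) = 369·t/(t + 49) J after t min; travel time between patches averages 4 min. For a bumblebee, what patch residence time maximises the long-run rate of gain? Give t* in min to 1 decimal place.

Optimal t* satisfies g'(t*) = g(t*)/(T + t*).
g'(t) = 369·49/(t + 49)². Setting 369·49/(t+49)² = 369t/[(t+49)(4+t)] gives 49(4+t) = t(t+49), so t² = 49×4 = 196.
t* = √196 = 14 min.

14.0 min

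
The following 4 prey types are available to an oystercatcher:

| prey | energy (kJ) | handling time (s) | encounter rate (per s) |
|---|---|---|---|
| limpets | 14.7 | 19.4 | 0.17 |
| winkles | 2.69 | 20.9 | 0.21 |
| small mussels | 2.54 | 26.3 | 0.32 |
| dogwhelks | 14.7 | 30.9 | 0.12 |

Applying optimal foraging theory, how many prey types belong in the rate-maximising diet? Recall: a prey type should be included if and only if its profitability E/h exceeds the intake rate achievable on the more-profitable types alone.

E/h in descending order: limpets 0.758, dogwhelks 0.476, winkles 0.129, small mussels 0.0966 kJ/s. The optimal diet is the largest prefix of this list for which every included type satisfies E_i/h_i > R on the types above it.
Rate on top 1: 0.5814. dogwhelks: 0.476 < 0.5814 → exclude; stop.
Optimal diet: limpets — 1 of 4 types.

1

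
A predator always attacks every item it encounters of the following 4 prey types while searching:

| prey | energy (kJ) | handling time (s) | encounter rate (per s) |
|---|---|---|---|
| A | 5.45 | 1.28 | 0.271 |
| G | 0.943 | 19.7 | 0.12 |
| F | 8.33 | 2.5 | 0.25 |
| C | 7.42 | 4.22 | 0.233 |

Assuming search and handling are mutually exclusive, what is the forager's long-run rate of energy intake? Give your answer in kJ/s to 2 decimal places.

1.02 kJ/s

R = (0.271×5.45 + 0.12×0.943 + 0.25×8.33 + 0.233×7.42) / (1 + 0.271×1.28 + 0.12×19.7 + 0.25×2.5 + 0.233×4.22) = 5.401/5.319 = 1.015 kJ/s.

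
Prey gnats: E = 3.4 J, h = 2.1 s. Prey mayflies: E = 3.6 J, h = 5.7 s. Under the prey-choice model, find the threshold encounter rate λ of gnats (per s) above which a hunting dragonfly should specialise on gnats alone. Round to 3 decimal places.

At the threshold, the rate on gnats alone equals the profitability of mayflies: λ·3.4/(1 + λ·2.1) = 3.6/5.7 = 0.6316.
Rearranging, λ(3.4 − 0.6316×2.1) = 0.6316, so λ = 0.6316/2.074 = 0.3046 per s.

0.305 per s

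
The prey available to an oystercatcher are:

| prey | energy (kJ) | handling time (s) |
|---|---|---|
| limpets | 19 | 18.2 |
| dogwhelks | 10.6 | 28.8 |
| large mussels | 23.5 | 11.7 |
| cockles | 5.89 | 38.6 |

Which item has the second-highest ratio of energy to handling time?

In descending order of E/h:
large mussels: 23.5/11.7 = 2.01 kJ/s
limpets: 19/18.2 = 1.04 kJ/s
dogwhelks: 10.6/28.8 = 0.368 kJ/s
cockles: 5.89/38.6 = 0.153 kJ/s

limpets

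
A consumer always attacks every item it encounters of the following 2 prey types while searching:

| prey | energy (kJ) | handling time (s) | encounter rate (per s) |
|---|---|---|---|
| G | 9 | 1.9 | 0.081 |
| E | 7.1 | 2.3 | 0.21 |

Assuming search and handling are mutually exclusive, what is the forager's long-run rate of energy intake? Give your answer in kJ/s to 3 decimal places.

1.356 kJ/s

R = Σλ_iE_i / (1 + Σλ_ih_i)
Numerator: 0.081×9 + 0.21×7.1 = 2.22
Denominator: 1 + 0.081×1.9 + 0.21×2.3 = 1.637
R = 2.22/1.637 = 1.356 kJ/s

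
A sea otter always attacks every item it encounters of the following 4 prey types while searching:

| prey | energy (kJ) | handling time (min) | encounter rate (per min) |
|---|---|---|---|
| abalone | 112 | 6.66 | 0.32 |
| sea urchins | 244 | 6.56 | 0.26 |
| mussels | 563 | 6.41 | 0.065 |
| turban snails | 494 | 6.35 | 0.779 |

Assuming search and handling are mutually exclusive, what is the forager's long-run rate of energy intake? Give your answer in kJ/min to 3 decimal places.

Energy encountered per unit search time: 0.32×112 + 0.26×244 + 0.065×563 + 0.779×494 = 520.7 kJ/min.
Handling time per unit search time: 0.32×6.66 + 0.26×6.56 + 0.065×6.41 + 0.779×6.35 = 9.2.
Rate = 520.7/(1 + 9.2) = 51.05 kJ/min.

51.049 kJ/min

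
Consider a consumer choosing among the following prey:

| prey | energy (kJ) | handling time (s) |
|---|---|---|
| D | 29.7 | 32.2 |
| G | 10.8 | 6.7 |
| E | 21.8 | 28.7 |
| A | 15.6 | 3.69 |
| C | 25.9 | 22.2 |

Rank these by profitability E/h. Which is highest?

A

In descending order of E/h:
A: 15.6/3.69 = 4.23 kJ/s
G: 10.8/6.7 = 1.61 kJ/s
C: 25.9/22.2 = 1.17 kJ/s
D: 29.7/32.2 = 0.922 kJ/s
E: 21.8/28.7 = 0.76 kJ/s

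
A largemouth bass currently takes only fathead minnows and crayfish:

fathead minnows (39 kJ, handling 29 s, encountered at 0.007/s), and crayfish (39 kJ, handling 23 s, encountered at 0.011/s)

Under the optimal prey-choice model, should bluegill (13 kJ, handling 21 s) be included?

Intake rate on the current diet: R = (0.007×39 + 0.011×39) / (1 + 0.007×29 + 0.011×23) = 0.702/1.456 = 0.4821 kJ/s.
Profitability of bluegill: 13/21 = 0.619 kJ/s.
0.619 > 0.4821, so adding bluegill raises the average — include it.

Yes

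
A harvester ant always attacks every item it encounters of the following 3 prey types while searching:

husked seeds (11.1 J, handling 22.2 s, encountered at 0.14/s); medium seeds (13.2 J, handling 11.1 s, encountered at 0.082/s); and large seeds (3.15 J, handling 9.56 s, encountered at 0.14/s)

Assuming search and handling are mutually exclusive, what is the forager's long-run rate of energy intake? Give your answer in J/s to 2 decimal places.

0.48 J/s

R = (0.14×11.1 + 0.082×13.2 + 0.14×3.15) / (1 + 0.14×22.2 + 0.082×11.1 + 0.14×9.56) = 3.077/6.357 = 0.4841 J/s.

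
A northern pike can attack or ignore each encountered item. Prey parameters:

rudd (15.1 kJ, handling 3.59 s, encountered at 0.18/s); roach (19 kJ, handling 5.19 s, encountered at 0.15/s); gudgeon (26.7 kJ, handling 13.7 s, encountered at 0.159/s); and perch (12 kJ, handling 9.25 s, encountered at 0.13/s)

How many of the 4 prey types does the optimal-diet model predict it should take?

2

Profitabilities (E/h, kJ/s): rudd 4.21, roach 3.66, gudgeon 1.95, perch 1.3. Add prey in this order while the next type's profitability exceeds the intake rate on those already taken.
Rate on top 1: 1.651. roach: 3.66 > 1.651 → include.
Rate on top 2: 2.296. gudgeon: 1.95 < 2.296 → exclude; stop.
Optimal diet: rudd, roach — 2 of 4 types.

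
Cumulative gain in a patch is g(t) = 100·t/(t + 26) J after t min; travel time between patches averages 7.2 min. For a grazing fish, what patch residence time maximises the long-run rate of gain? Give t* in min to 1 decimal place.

13.7 min

Optimal t* satisfies g'(t*) = g(t*)/(T + t*).
g'(t) = 100·26/(t + 26)². Setting 100·26/(t+26)² = 100t/[(t+26)(7.2+t)] gives 26(7.2+t) = t(t+26), so t² = 26×7.2 = 187.2.
t* = √187.2 = 13.68 min.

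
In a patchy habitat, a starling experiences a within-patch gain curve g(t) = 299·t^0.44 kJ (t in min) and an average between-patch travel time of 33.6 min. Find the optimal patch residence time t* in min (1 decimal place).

By the marginal value theorem, leave when the instantaneous gain rate g'(t) equals the habitat-wide average g(t)/(T + t).
g'(t) = 0.44·299·t^-0.56. Setting 0.44·299·t^-0.56 = 299·t^0.44/(33.6+t) gives 0.44(33.6+t) = t, so 0.56·t = 0.44×33.6.
t* = 0.44×33.6/0.56 = 26.4 min.

26.4 min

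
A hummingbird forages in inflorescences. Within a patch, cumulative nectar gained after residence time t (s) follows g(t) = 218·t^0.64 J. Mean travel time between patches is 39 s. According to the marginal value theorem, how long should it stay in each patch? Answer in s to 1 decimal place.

69.3 s

By the marginal value theorem, leave when the instantaneous gain rate g'(t) equals the habitat-wide average g(t)/(T + t).
g'(t) = 0.64·218·t^-0.36. Setting 0.64·218·t^-0.36 = 218·t^0.64/(39+t) gives 0.64(39+t) = t, so 0.36·t = 0.64×39.
t* = 0.64×39/0.36 = 69.33 s.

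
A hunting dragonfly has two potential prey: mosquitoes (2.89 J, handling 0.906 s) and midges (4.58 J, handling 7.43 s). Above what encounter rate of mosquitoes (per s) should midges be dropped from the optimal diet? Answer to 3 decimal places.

0.264 per s

Drop midges once their profitability E₂/h₂ falls below the rate achievable on mosquitoes alone: E₂/h₂ = λE₁/(1 + λh₁).
Solve for λ: λE₁h₂ = E₂(1 + λh₁) → λ(E₁h₂ − E₂h₁) = E₂ → λ = E₂/(E₁h₂ − E₂h₁).
λ = 4.58/(2.89×7.43 − 4.58×0.906) = 4.58/17.32 = 0.2644 per s.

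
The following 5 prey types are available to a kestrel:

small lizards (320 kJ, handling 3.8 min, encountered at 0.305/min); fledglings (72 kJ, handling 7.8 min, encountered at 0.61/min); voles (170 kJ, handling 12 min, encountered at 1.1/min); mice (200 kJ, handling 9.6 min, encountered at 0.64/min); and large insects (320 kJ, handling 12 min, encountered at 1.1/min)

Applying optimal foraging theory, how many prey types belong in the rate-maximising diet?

1

Rank by E/h (kJ/min): small lizards 84.2, large insects 26.7, mice 20.8, voles 14.2, fledglings 9.23. Include each in turn until the next type's E/h falls below the running intake rate.
Rate on top 1: 45.21. large insects: 26.7 < 45.21 → exclude; stop.
Optimal diet: small lizards — 1 of 5 types.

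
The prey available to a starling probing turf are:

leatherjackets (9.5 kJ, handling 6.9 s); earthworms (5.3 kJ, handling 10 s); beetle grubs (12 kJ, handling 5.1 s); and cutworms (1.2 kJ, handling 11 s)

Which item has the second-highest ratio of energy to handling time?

In descending order of E/h:
beetle grubs: 12/5.1 = 2.35 kJ/s
leatherjackets: 9.5/6.9 = 1.38 kJ/s
earthworms: 5.3/10 = 0.53 kJ/s
cutworms: 1.2/11 = 0.109 kJ/s

leatherjackets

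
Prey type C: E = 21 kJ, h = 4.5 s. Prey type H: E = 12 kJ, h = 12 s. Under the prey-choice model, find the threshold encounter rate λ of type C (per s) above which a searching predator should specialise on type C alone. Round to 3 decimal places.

Drop type H once their profitability E₂/h₂ falls below the rate achievable on type C alone: E₂/h₂ = λE₁/(1 + λh₁).
Solve for λ: λE₁h₂ = E₂(1 + λh₁) → λ(E₁h₂ − E₂h₁) = E₂ → λ = E₂/(E₁h₂ − E₂h₁).
λ = 12/(21×12 − 12×4.5) = 12/198 = 0.06061 per s.

0.061 per s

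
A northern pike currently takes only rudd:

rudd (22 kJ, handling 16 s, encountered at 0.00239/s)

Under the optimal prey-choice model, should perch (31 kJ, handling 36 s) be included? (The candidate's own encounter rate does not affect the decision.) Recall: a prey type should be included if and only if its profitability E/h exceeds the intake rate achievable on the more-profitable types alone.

Current rate: (0.00239×22)/(1 + 0.00239×16) = 0.05064 kJ/s.
perch: E/h = 31/36 = 0.8611 kJ/s.
0.8611 > 0.05064, so adding perch raises the average — include it.

Yes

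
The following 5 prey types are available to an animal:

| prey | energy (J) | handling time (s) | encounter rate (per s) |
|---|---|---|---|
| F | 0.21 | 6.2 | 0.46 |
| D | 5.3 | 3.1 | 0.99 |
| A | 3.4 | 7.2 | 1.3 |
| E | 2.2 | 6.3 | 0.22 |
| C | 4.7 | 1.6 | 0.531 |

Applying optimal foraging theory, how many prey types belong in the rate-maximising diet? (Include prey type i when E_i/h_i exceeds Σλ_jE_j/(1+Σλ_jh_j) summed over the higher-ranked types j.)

2

Profitabilities (E/h, J/s): C 2.94, D 1.71, A 0.472, E 0.349, F 0.0339. Add prey in this order while the next type's profitability exceeds the intake rate on those already taken.
Rate on top 1: 1.349. D: 1.71 > 1.349 → include.
Rate on top 2: 1.574. A: 0.472 < 1.574 → exclude; stop.
Optimal diet: C, D — 2 of 5 types.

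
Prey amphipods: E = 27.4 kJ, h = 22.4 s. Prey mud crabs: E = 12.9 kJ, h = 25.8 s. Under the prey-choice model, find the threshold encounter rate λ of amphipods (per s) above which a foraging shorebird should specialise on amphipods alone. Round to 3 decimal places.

At the threshold, the rate on amphipods alone equals the profitability of mud crabs: λ·27.4/(1 + λ·22.4) = 12.9/25.8 = 0.5.
Rearranging, λ(27.4 − 0.5×22.4) = 0.5, so λ = 0.5/16.2 = 0.03086 per s.

0.031 per s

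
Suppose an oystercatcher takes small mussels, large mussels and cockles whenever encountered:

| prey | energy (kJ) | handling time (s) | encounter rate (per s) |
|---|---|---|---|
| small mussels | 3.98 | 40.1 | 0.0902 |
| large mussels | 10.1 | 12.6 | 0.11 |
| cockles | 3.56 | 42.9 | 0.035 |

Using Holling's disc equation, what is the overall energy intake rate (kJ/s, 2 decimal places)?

0.21 kJ/s

R = (0.0902×3.98 + 0.11×10.1 + 0.035×3.56) / (1 + 0.0902×40.1 + 0.11×12.6 + 0.035×42.9) = 1.595/7.505 = 0.2125 kJ/s.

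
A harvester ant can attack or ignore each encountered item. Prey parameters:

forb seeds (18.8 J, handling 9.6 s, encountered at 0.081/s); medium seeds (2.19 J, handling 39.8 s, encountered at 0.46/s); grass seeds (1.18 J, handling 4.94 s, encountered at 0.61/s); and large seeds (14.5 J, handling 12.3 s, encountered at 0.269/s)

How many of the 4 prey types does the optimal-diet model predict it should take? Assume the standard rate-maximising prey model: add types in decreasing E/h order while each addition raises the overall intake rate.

Rank by E/h (J/s): forb seeds 1.96, large seeds 1.18, grass seeds 0.239, medium seeds 0.055. Include each in turn until the next type's E/h falls below the running intake rate.
Rate on top 1: 0.8567. large seeds: 1.18 > 0.8567 → include.
Rate on top 2: 1.066. grass seeds: 0.239 < 1.066 → exclude; stop.
Optimal diet: forb seeds, large seeds — 2 of 4 types.

2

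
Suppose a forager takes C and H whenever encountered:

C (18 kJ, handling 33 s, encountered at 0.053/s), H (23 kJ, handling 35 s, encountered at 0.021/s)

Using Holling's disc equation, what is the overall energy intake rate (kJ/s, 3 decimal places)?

0.412 kJ/s

R = (0.053×18 + 0.021×23) / (1 + 0.053×33 + 0.021×35) = 1.437/3.484 = 0.4125 kJ/s.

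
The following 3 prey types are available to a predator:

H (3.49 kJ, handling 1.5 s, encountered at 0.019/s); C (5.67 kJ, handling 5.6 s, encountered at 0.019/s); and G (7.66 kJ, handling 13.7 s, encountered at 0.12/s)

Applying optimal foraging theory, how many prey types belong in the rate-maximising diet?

E/h in descending order: H 2.33, C 1.01, G 0.559 kJ/s. The optimal diet is the largest prefix of this list for which every included type satisfies E_i/h_i > R on the types above it.
Rate on top 1: 0.06447. C: 1.01 > 0.06447 → include.
Rate on top 2: 0.1534. G: 0.559 > 0.1534 → include.
Optimal diet: H, C, G — 3 of 3 types.

3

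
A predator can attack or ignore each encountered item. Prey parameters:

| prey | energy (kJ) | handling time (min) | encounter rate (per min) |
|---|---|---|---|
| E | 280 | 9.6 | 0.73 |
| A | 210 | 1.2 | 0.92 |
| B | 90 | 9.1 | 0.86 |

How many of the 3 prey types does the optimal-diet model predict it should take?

1

Profitabilities (E/h, kJ/min): A 175, E 29.2, B 9.89. Add prey in this order while the next type's profitability exceeds the intake rate on those already taken.
Rate on top 1: 91.83. E: 29.2 < 91.83 → exclude; stop.
Optimal diet: A — 1 of 3 types.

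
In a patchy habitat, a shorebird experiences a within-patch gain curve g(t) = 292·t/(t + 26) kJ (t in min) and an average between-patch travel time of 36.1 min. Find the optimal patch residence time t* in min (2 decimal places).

30.64 min

Maximise g(t)/(T+t): set derivative to zero → g'(t)(T+t) = g(t).
g'(t) = 292·26/(t + 26)². Setting 292·26/(t+26)² = 292t/[(t+26)(36.1+t)] gives 26(36.1+t) = t(t+26), so t² = 26×36.1 = 938.6.
t* = √938.6 = 30.64 min.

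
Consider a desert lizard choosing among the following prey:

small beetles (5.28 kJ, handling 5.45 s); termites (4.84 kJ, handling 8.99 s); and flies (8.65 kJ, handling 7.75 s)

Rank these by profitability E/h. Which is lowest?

termites

In descending order of E/h:
flies: 8.65/7.75 = 1.12 kJ/s
small beetles: 5.28/5.45 = 0.969 kJ/s
termites: 4.84/8.99 = 0.538 kJ/s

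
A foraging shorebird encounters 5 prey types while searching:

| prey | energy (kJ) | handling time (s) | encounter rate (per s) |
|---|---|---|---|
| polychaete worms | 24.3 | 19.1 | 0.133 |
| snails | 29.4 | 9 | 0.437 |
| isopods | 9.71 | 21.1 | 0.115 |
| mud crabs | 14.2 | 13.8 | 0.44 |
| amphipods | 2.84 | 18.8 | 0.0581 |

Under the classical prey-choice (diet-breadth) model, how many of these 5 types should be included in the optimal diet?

1

Rank by E/h (kJ/s): snails 3.27, polychaete worms 1.27, mud crabs 1.03, isopods 0.46, amphipods 0.151. Include each in turn until the next type's E/h falls below the running intake rate.
Rate on top 1: 2.604. polychaete worms: 1.27 < 2.604 → exclude; stop.
Optimal diet: snails — 1 of 5 types.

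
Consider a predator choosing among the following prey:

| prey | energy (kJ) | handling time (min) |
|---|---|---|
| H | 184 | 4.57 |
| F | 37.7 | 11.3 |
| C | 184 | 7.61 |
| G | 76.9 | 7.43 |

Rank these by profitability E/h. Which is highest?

Profitability E/h (kJ/min): H = 184/4.57 = 40.3, F = 37.7/11.3 = 3.34, C = 184/7.61 = 24.2, G = 76.9/7.43 = 10.3.
Ranked: H > C > G > F.

H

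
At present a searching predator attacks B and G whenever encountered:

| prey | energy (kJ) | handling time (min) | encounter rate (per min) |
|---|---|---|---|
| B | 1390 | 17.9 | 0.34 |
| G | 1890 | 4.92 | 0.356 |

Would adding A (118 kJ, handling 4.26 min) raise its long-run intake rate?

No

On B and G alone, R = ΣλE/(1+Σλh) = 1145/8.838 = 129.6 kJ/min.
A: E/h = 118/4.26 = 27.7 kJ/min.
27.7 < 129.6, so adding A would lower the average — exclude it.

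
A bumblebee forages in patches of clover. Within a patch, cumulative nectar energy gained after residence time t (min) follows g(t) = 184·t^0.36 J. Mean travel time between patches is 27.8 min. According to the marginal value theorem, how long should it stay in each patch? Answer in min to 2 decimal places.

By the marginal value theorem, leave when the instantaneous gain rate g'(t) equals the habitat-wide average g(t)/(T + t).
g'(t) = 0.36·184·t^-0.64. Setting 0.36·184·t^-0.64 = 184·t^0.36/(27.8+t) gives 0.36(27.8+t) = t, so 0.64·t = 0.36×27.8.
t* = 0.36×27.8/0.64 = 15.64 min.

15.64 min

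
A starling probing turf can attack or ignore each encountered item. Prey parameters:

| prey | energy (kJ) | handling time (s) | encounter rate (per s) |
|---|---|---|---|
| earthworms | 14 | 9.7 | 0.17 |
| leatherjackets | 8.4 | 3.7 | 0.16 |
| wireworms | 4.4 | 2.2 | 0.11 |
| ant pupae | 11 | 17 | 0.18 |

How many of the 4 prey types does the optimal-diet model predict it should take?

Profitabilities (E/h, kJ/s): leatherjackets 2.27, wireworms 2, earthworms 1.44, ant pupae 0.647. Add prey in this order while the next type's profitability exceeds the intake rate on those already taken.
Rate on top 1: 0.8442. wireworms: 2 > 0.8442 → include.
Rate on top 2: 0.9967. earthworms: 1.44 > 0.9967 → include.
Rate on top 3: 1.208. ant pupae: 0.647 < 1.208 → exclude; stop.
Optimal diet: leatherjackets, wireworms, earthworms — 3 of 4 types.

3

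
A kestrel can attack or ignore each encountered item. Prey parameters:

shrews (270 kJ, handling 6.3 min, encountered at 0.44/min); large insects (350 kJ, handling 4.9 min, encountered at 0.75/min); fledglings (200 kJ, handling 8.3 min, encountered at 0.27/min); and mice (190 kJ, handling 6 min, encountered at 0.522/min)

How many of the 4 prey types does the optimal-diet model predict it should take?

Rank by E/h (kJ/min): large insects 71.4, shrews 42.9, mice 31.7, fledglings 24.1. Include each in turn until the next type's E/h falls below the running intake rate.
Rate on top 1: 56.15. shrews: 42.9 < 56.15 → exclude; stop.
Optimal diet: large insects — 1 of 4 types.

1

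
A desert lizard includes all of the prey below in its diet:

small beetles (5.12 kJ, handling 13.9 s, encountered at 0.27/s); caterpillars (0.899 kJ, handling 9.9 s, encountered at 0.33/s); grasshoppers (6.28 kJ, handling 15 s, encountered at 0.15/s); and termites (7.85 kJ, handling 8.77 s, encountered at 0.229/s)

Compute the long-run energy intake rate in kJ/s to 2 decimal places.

R = Σλ_iE_i / (1 + Σλ_ih_i)
Numerator: 0.27×5.12 + 0.33×0.899 + 0.15×6.28 + 0.229×7.85 = 4.419
Denominator: 1 + 0.27×13.9 + 0.33×9.9 + 0.15×15 + 0.229×8.77 = 12.28
R = 4.419/12.28 = 0.3599 kJ/s

0.36 kJ/s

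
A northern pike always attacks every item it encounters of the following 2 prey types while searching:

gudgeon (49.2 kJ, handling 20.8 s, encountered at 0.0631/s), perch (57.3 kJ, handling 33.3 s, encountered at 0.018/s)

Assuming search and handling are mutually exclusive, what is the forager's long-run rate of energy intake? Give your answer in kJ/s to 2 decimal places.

1.42 kJ/s

Energy encountered per unit search time: 0.0631×49.2 + 0.018×57.3 = 4.136 kJ/s.
Handling time per unit search time: 0.0631×20.8 + 0.018×33.3 = 1.912.
Rate = 4.136/(1 + 1.912) = 1.42 kJ/s.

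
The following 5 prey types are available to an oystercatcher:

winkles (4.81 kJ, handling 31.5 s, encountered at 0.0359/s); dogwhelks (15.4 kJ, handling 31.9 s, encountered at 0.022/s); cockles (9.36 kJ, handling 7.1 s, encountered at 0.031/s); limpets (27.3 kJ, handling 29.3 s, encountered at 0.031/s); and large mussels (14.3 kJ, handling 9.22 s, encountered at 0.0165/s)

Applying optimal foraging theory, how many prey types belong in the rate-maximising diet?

3

Rank by E/h (kJ/s): large mussels 1.55, cockles 1.32, limpets 0.932, dogwhelks 0.483, winkles 0.153. Include each in turn until the next type's E/h falls below the running intake rate.
Rate on top 1: 0.2048. cockles: 1.32 > 0.2048 → include.
Rate on top 2: 0.3834. limpets: 0.932 > 0.3834 → include.
Rate on top 3: 0.6018. dogwhelks: 0.483 < 0.6018 → exclude; stop.
Optimal diet: large mussels, cockles, limpets — 3 of 5 types.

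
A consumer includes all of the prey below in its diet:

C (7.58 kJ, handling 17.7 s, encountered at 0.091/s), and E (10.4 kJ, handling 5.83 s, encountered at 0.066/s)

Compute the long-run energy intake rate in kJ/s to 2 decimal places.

R = (0.091×7.58 + 0.066×10.4) / (1 + 0.091×17.7 + 0.066×5.83) = 1.376/2.995 = 0.4594 kJ/s.

0.46 kJ/s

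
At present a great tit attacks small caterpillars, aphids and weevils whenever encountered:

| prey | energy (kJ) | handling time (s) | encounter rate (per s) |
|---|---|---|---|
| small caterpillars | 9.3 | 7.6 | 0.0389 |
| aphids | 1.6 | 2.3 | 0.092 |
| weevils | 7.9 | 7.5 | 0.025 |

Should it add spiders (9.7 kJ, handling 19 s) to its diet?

Yes

Current rate: (0.0389×9.3 + 0.092×1.6 + 0.025×7.9)/(1 + 0.0389×7.6 + 0.092×2.3 + 0.025×7.5) = 0.4169 kJ/s.
Profitability of spiders: 9.7/19 = 0.5105 kJ/s.
Since 0.5105 > R, including spiders increases the long-run rate.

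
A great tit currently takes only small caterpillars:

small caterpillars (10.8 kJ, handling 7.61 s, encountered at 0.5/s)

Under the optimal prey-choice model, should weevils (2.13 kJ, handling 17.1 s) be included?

Intake rate on the current diet: R = (0.5×10.8) / (1 + 0.5×7.61) = 5.4/4.805 = 1.124 kJ/s.
weevils: E/h = 2.13/17.1 = 0.1246 kJ/s.
Since 0.1246 < R, time spent handling weevils is better spent searching.

No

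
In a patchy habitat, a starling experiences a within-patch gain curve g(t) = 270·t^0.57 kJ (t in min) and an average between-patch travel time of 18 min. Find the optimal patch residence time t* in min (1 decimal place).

By the marginal value theorem, leave when the instantaneous gain rate g'(t) equals the habitat-wide average g(t)/(T + t).
g'(t) = 0.57·270·t^-0.43. Setting 0.57·270·t^-0.43 = 270·t^0.57/(18+t) gives 0.57(18+t) = t, so 0.43·t = 0.57×18.
t* = 0.57×18/0.43 = 23.86 min.

23.9 min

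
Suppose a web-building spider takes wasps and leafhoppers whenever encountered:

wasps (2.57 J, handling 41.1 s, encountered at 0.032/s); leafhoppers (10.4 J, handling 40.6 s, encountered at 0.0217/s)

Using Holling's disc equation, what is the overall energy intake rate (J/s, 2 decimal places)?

R = (0.032×2.57 + 0.0217×10.4) / (1 + 0.032×41.1 + 0.0217×40.6) = 0.3079/3.196 = 0.09634 J/s.

0.10 J/s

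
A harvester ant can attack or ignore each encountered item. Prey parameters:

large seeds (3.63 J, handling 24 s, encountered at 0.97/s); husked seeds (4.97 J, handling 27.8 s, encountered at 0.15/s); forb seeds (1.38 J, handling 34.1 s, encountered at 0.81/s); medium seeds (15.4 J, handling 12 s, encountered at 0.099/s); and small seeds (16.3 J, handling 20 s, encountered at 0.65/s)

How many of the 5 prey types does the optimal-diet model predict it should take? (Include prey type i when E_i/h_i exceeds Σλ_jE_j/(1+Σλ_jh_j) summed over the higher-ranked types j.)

2

E/h in descending order: medium seeds 1.28, small seeds 0.815, husked seeds 0.179, large seeds 0.151, forb seeds 0.0405 J/s. The optimal diet is the largest prefix of this list for which every included type satisfies E_i/h_i > R on the types above it.
Rate on top 1: 0.6968. small seeds: 0.815 > 0.6968 → include.
Rate on top 2: 0.798. husked seeds: 0.179 < 0.798 → exclude; stop.
Optimal diet: medium seeds, small seeds — 2 of 5 types.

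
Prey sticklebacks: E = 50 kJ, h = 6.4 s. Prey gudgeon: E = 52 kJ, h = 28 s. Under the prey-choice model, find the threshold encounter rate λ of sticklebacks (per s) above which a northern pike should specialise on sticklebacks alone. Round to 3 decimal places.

At the threshold, the rate on sticklebacks alone equals the profitability of gudgeon: λ·50/(1 + λ·6.4) = 52/28 = 1.857.
Rearranging, λ(50 − 1.857×6.4) = 1.857, so λ = 1.857/38.11 = 0.04873 per s.

0.049 per s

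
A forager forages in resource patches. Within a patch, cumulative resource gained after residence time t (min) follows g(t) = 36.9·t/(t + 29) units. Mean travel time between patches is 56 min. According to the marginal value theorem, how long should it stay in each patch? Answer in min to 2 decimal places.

40.30 min

Maximise g(t)/(T+t): set derivative to zero → g'(t)(T+t) = g(t).
g'(t) = 36.9·29/(t + 29)². Setting 36.9·29/(t+29)² = 36.9t/[(t+29)(56+t)] gives 29(56+t) = t(t+29), so t² = 29×56 = 1624.
t* = √1624 = 40.3 min.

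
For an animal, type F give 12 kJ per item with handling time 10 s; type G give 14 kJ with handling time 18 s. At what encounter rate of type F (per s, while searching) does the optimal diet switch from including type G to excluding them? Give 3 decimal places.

0.184 per s

Drop type G once their profitability E₂/h₂ falls below the rate achievable on type F alone: E₂/h₂ = λE₁/(1 + λh₁).
Solve for λ: λE₁h₂ = E₂(1 + λh₁) → λ(E₁h₂ − E₂h₁) = E₂ → λ = E₂/(E₁h₂ − E₂h₁).
λ = 14/(12×18 − 14×10) = 14/76 = 0.1842 per s.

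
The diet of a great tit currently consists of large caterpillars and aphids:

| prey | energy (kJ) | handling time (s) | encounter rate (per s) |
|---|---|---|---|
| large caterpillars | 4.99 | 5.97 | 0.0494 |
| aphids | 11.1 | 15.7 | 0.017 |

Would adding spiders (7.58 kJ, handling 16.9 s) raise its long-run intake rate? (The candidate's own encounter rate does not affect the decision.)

Yes

Intake rate on the current diet: R = (0.0494×4.99 + 0.017×11.1) / (1 + 0.0494×5.97 + 0.017×15.7) = 0.4352/1.562 = 0.2787 kJ/s.
Profitability of spiders: 7.58/16.9 = 0.4485 kJ/s.
Since 0.4485 > R, including spiders increases the long-run rate.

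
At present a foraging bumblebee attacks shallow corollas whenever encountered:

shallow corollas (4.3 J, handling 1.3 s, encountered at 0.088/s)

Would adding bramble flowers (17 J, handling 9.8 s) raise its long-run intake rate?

Intake rate on the current diet: R = (0.088×4.3) / (1 + 0.088×1.3) = 0.3784/1.114 = 0.3396 J/s.
bramble flowers: E/h = 17/9.8 = 1.735 J/s.
Since 1.735 > R, including bramble flowers increases the long-run rate.

Yes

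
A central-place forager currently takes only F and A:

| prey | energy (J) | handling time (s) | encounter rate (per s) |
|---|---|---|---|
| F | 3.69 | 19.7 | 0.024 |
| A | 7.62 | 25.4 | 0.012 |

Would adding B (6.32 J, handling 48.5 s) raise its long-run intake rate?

On F and A alone, R = ΣλE/(1+Σλh) = 0.18/1.778 = 0.1013 J/s.
Profitability of B: 6.32/48.5 = 0.1303 J/s.
Since 0.1303 > R, including B increases the long-run rate.

Yes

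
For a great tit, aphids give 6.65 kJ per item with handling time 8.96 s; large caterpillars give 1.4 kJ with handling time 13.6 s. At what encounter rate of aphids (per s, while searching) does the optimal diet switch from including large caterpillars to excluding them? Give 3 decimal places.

Drop large caterpillars once their profitability E₂/h₂ falls below the rate achievable on aphids alone: E₂/h₂ = λE₁/(1 + λh₁).
Solve for λ: λE₁h₂ = E₂(1 + λh₁) → λ(E₁h₂ − E₂h₁) = E₂ → λ = E₂/(E₁h₂ − E₂h₁).
λ = 1.4/(6.65×13.6 − 1.4×8.96) = 1.4/77.9 = 0.01797 per s.

0.018 per s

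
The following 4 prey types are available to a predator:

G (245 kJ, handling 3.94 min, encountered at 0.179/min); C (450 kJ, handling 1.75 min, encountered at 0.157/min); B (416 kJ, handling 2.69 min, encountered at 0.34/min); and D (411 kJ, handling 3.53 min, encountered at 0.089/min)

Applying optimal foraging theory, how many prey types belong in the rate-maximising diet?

E/h in descending order: C 257, B 155, D 116, G 62.2 kJ/min. The optimal diet is the largest prefix of this list for which every included type satisfies E_i/h_i > R on the types above it.
Rate on top 1: 55.42. B: 155 > 55.42 → include.
Rate on top 2: 96.87. D: 116 > 96.87 → include.
Rate on top 3: 99.33. G: 62.2 < 99.33 → exclude; stop.
Optimal diet: C, B, D — 3 of 4 types.

3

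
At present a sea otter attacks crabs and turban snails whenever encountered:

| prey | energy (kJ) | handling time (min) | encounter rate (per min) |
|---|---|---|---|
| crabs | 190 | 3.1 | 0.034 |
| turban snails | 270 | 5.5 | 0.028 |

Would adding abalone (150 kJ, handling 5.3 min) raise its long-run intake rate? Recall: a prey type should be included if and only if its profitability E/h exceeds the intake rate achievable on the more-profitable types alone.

Current rate: (0.034×190 + 0.028×270)/(1 + 0.034×3.1 + 0.028×5.5) = 11.13 kJ/min.
abalone: E/h = 150/5.3 = 28.3 kJ/min.
Since 28.3 > R, including abalone increases the long-run rate.

Yes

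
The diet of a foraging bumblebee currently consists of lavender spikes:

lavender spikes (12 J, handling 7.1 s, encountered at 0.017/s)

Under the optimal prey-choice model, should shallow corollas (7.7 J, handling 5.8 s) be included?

Yes

Current rate: (0.017×12)/(1 + 0.017×7.1) = 0.182 J/s.
Profitability of shallow corollas: 7.7/5.8 = 1.328 J/s.
1.328 > 0.182, so adding shallow corollas raises the average — include it.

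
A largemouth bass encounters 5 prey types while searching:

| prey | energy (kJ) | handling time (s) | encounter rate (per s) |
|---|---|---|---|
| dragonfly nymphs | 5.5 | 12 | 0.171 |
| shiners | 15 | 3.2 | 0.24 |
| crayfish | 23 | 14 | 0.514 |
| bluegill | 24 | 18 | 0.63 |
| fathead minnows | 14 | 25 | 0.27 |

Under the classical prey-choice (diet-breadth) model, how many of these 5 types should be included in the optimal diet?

E/h in descending order: shiners 4.69, crayfish 1.64, bluegill 1.33, fathead minnows 0.56, dragonfly nymphs 0.458 kJ/s. The optimal diet is the largest prefix of this list for which every included type satisfies E_i/h_i > R on the types above it.
Rate on top 1: 2.036. crayfish: 1.64 < 2.036 → exclude; stop.
Optimal diet: shiners — 1 of 5 types.

1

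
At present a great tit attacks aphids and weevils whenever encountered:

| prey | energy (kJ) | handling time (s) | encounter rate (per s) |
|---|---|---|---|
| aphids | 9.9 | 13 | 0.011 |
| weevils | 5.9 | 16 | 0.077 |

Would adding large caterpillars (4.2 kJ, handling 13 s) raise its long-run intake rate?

Current rate: (0.011×9.9 + 0.077×5.9)/(1 + 0.011×13 + 0.077×16) = 0.2371 kJ/s.
large caterpillars: E/h = 4.2/13 = 0.3231 kJ/s.
0.3231 > 0.2371, so adding large caterpillars raises the average — include it.

Yes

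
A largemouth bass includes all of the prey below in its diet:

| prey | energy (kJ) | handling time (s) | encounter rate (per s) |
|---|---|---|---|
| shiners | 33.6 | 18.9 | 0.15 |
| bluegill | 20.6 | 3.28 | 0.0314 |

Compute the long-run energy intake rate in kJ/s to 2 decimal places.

1.44 kJ/s

Energy encountered per unit search time: 0.15×33.6 + 0.0314×20.6 = 5.687 kJ/s.
Handling time per unit search time: 0.15×18.9 + 0.0314×3.28 = 2.938.
Rate = 5.687/(1 + 2.938) = 1.444 kJ/s.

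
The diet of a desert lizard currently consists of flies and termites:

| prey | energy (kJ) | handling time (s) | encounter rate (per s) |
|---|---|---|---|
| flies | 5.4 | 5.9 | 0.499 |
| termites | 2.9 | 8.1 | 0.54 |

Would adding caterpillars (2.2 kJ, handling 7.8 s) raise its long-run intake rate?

No

Intake rate on the current diet: R = (0.499×5.4 + 0.54×2.9) / (1 + 0.499×5.9 + 0.54×8.1) = 4.261/8.318 = 0.5122 kJ/s.
caterpillars: E/h = 2.2/7.8 = 0.2821 kJ/s.
Since 0.2821 < R, time spent handling caterpillars is better spent searching.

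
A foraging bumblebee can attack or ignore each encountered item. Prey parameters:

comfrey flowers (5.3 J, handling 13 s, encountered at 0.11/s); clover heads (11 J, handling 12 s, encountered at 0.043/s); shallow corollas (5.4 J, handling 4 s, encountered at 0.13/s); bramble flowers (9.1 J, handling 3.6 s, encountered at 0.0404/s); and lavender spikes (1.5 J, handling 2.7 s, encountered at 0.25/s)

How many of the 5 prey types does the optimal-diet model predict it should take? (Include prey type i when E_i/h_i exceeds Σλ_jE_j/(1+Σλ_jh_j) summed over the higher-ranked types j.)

Rank by E/h (J/s): bramble flowers 2.53, shallow corollas 1.35, clover heads 0.917, lavender spikes 0.556, comfrey flowers 0.408. Include each in turn until the next type's E/h falls below the running intake rate.
Rate on top 1: 0.321. shallow corollas: 1.35 > 0.321 → include.
Rate on top 2: 0.6423. clover heads: 0.917 > 0.6423 → include.
Rate on top 3: 0.7072. lavender spikes: 0.556 < 0.7072 → exclude; stop.
Optimal diet: bramble flowers, shallow corollas, clover heads — 3 of 5 types.

3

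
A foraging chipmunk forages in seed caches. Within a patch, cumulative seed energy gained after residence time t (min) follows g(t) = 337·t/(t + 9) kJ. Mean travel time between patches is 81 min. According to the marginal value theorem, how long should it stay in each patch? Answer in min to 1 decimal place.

27.0 min

By the marginal value theorem, leave when the instantaneous gain rate g'(t) equals the habitat-wide average g(t)/(T + t).
g'(t) = 337·9/(t + 9)². Setting 337·9/(t+9)² = 337t/[(t+9)(81+t)] gives 9(81+t) = t(t+9), so t² = 9×81 = 729.
t* = √729 = 27 min.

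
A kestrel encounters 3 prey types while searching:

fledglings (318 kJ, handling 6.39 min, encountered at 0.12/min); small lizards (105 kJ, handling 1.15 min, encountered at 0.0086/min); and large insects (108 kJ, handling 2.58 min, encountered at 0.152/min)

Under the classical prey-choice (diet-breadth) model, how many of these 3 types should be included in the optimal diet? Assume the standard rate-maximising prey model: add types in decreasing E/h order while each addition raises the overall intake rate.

3

E/h in descending order: small lizards 91.3, fledglings 49.8, large insects 41.9 kJ/min. The optimal diet is the largest prefix of this list for which every included type satisfies E_i/h_i > R on the types above it.
Rate on top 1: 0.8942. fledglings: 49.8 > 0.8942 → include.
Rate on top 2: 21.99. large insects: 41.9 > 21.99 → include.
Optimal diet: small lizards, fledglings, large insects — 3 of 3 types.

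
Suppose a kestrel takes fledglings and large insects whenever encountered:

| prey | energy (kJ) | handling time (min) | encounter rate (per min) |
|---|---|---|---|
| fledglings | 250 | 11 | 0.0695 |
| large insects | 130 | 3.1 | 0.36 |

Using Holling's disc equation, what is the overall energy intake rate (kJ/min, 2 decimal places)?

22.28 kJ/min

R = (0.0695×250 + 0.36×130) / (1 + 0.0695×11 + 0.36×3.1) = 64.17/2.881 = 22.28 kJ/min.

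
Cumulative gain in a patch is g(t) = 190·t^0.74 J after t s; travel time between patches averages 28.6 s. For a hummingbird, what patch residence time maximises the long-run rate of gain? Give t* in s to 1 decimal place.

Optimal t* satisfies g'(t*) = g(t*)/(T + t*).
g'(t) = 0.74·190·t^-0.26. Setting 0.74·190·t^-0.26 = 190·t^0.74/(28.6+t) gives 0.74(28.6+t) = t, so 0.26·t = 0.74×28.6.
t* = 0.74×28.6/0.26 = 81.4 s.

81.4 s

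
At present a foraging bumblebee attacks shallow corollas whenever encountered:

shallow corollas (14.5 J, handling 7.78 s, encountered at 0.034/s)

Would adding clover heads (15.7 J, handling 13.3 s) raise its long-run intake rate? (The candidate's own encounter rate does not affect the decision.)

Yes

On shallow corollas alone, R = ΣλE/(1+Σλh) = 0.493/1.265 = 0.3899 J/s.
clover heads: E/h = 15.7/13.3 = 1.18 J/s.
Since 1.18 > R, including clover heads increases the long-run rate.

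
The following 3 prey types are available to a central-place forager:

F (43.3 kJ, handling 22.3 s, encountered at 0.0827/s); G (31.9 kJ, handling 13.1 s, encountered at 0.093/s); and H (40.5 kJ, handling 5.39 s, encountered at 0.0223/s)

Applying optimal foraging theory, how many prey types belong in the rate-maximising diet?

E/h in descending order: H 7.51, G 2.44, F 1.94 kJ/s. The optimal diet is the largest prefix of this list for which every included type satisfies E_i/h_i > R on the types above it.
Rate on top 1: 0.8062. G: 2.44 > 0.8062 → include.
Rate on top 2: 1.655. F: 1.94 > 1.655 → include.
Optimal diet: H, G, F — 3 of 3 types.

3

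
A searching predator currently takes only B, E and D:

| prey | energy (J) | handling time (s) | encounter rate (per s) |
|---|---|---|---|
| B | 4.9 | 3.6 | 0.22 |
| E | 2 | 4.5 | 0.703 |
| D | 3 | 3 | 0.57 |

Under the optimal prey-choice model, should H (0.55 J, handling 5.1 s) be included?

No

Intake rate on the current diet: R = (0.22×4.9 + 0.703×2 + 0.57×3) / (1 + 0.22×3.6 + 0.703×4.5 + 0.57×3) = 4.194/6.665 = 0.6292 J/s.
H: E/h = 0.55/5.1 = 0.1078 J/s.
Since 0.1078 < R, time spent handling H is better spent searching.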